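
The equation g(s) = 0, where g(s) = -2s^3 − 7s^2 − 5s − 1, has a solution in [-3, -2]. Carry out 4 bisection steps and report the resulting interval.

midpoint -2.5: g = -1 < 0 → [-3, -2.5]
midpoint -2.75: g = 1.40625 > 0 → [-2.75, -2.5]
midpoint -2.625: g = 0.066406 > 0 → [-2.625, -2.5]
midpoint -2.5625: g = -0.4995 < 0 → [-2.625, -2.5625]

[-2.625, -2.5625]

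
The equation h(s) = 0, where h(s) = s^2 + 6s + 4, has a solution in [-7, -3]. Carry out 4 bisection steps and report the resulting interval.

[-5.25, -5]

midpoint -5: h = -1 < 0 → [-7, -5]
midpoint -6: h = 4 > 0 → [-6, -5]
midpoint -5.5: h = 1.25 > 0 → [-5.5, -5]
midpoint -5.25: h = 0.0625 > 0 → [-5.25, -5]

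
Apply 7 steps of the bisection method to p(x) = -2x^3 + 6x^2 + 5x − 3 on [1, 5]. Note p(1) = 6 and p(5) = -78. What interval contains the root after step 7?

[3.5625, 3.59375]

x = 3 gives p = 12, positive; keep [3, 5]
x = 4 gives p = -15, negative; keep [3, 4]
x = 3.5 gives p = 2.25, positive; keep [3.5, 4]
x = 3.75 gives p = -5.3438, negative; keep [3.5, 3.75]
x = 3.625 gives p = -1.3008, negative; keep [3.5, 3.625]
x = 3.5625 gives p = 0.5347, positive; keep [3.5625, 3.625]
x = 3.59375 gives p = -0.3679, negative; keep [3.5625, 3.59375]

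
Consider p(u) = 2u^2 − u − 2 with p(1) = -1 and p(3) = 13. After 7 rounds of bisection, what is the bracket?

u = 2 gives p = 4, positive; keep [1, 2]
u = 1.5 gives p = 1, positive; keep [1, 1.5]
u = 1.25 gives p = -0.125, negative; keep [1.25, 1.5]
u = 1.375 gives p = 0.4062, positive; keep [1.25, 1.375]
u = 1.3125 gives p = 0.1328, positive; keep [1.25, 1.3125]
u = 1.28125 gives p = 0.002, positive; keep [1.25, 1.28125]
u = 1.265625 gives p = -0.062, negative; keep [1.265625, 1.28125]

[1.265625, 1.28125]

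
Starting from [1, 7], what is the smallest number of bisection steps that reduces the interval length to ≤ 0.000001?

23

Width after n steps is 6/2^n. Need 2^n ≥ 6/0.000001 = 6000000.
2^22 = 4194304 < 6000000 ≤ 2^23 = 8388608, so n = 23.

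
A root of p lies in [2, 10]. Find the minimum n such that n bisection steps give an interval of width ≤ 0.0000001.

Width after n steps is 8/2^n. Need 2^n ≥ 8/0.0000001 = 80000000.
2^26 = 67108864 < 80000000 ≤ 2^27 = 134217728, so n = 27.

27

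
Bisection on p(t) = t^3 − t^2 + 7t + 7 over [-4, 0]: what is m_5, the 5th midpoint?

m = -2, p(m) = -19 (−); new bracket [-2, 0]
m = -1, p(m) = -2 (−); new bracket [-1, 0]
m = -0.5, p(m) = 3.125 (+); new bracket [-1, -0.5]
m = -0.75, p(m) = 0.7656 (+); new bracket [-1, -0.75]
m = -0.875, p(m) = -0.5605 (−); new bracket [-0.875, -0.75]

-0.875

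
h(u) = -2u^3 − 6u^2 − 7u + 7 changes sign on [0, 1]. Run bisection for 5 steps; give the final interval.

u = 0.5 gives h = 1.75, positive; keep [0.5, 1]
u = 0.75 gives h = -2.46875, negative; keep [0.5, 0.75]
u = 0.625 gives h = -0.207031, negative; keep [0.5, 0.625]
u = 0.5625 gives h = 0.8081, positive; keep [0.5625, 0.625]
u = 0.59375 gives h = 0.3099, positive; keep [0.59375, 0.625]

[0.59375, 0.625]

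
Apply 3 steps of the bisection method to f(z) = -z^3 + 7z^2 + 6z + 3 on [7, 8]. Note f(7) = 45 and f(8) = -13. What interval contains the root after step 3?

midpoint 7.5: f = 19.875 > 0 → [7.5, 8]
midpoint 7.75: f = 4.453125 > 0 → [7.75, 8]
midpoint 7.875: f = -4.013672 < 0 → [7.75, 7.875]

[7.75, 7.875]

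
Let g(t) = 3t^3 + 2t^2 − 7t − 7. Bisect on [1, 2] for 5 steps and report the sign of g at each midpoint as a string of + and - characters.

-+-++

midpoint 1.5: g = -2.875 < 0 → [1.5, 2]
midpoint 1.75: g = 2.953125 > 0 → [1.5, 1.75]
midpoint 1.625: g = -0.220703 < 0 → [1.625, 1.75]
midpoint 1.6875: g = 1.2991 > 0 → [1.625, 1.6875]
midpoint 1.65625: g = 0.5227 > 0 → [1.625, 1.65625]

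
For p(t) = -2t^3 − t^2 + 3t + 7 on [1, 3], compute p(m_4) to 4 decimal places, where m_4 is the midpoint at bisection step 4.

0.6523

m = 2, p(m) = -7 (−); new bracket [1, 2]
m = 1.5, p(m) = 2.5 (+); new bracket [1.5, 2]
m = 1.75, p(m) = -1.53125 (−); new bracket [1.5, 1.75]
m = 1.625, p(m) = 0.6523 (+); new bracket [1.625, 1.75]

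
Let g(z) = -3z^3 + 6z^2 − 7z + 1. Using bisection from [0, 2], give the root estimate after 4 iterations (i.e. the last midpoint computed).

z = 1 gives g = -3, negative; keep [0, 1]
z = 0.5 gives g = -1.375, negative; keep [0, 0.5]
z = 0.25 gives g = -0.421875, negative; keep [0, 0.25]
z = 0.125 gives g = 0.2129, positive; keep [0.125, 0.25]

0.125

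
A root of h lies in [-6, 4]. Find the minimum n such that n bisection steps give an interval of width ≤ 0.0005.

15

Width after n steps is 10/2^n. Need 2^n ≥ 10/0.0005 = 20000.
2^14 = 16384 < 20000 ≤ 2^15 = 32768, so n = 15.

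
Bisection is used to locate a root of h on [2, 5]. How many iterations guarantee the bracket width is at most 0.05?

Width after n steps is 3/2^n. Need 2^n ≥ 3/0.05 = 60.
2^5 = 32 < 60 ≤ 2^6 = 64, so n = 6.

6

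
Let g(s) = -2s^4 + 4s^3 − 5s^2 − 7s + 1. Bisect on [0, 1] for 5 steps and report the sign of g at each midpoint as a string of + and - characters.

g(0.5) = -3.375 < 0, so the root lies in [0, 0.5]
g(0.25) = -1.007812 < 0, so the root lies in [0, 0.25]
g(0.125) = 0.054199 > 0, so the root lies in [0.125, 0.25]
g(0.1875) = -0.4644 < 0, so the root lies in [0.125, 0.1875]
g(0.15625) = -0.2018 < 0, so the root lies in [0.125, 0.15625]

--+--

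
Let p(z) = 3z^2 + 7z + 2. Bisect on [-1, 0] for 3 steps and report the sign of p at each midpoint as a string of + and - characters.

p(-0.5) = -0.75 < 0, so the root lies in [-0.5, 0]
p(-0.25) = 0.4375 > 0, so the root lies in [-0.5, -0.25]
p(-0.375) = -0.203125 < 0, so the root lies in [-0.375, -0.25]

-+-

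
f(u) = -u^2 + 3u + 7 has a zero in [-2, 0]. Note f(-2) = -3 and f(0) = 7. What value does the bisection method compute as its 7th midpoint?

midpoint -1: f = 3 > 0 → [-2, -1]
midpoint -1.5: f = 0.25 > 0 → [-2, -1.5]
midpoint -1.75: f = -1.3125 < 0 → [-1.75, -1.5]
midpoint -1.625: f = -0.5156 < 0 → [-1.625, -1.5]
midpoint -1.5625: f = -0.1289 < 0 → [-1.5625, -1.5]
midpoint -1.53125: f = 0.0615 > 0 → [-1.5625, -1.53125]
midpoint -1.546875: f = -0.0334 < 0 → [-1.546875, -1.53125]

-1.546875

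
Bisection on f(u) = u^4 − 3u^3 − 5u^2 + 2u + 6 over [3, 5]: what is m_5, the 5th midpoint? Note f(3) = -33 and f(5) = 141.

midpoint 4: f = -2 < 0 → [4, 5]
midpoint 4.5: f = 50.4375 > 0 → [4, 4.5]
midpoint 4.25: f = 20.144531 > 0 → [4, 4.25]
midpoint 4.125: f = 8.135 > 0 → [4, 4.125]
midpoint 4.0625: f = 2.843 > 0 → [4, 4.0625]

4.0625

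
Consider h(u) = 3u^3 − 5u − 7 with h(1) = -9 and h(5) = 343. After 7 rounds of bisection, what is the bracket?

midpoint 3: h = 59 > 0 → [1, 3]
midpoint 2: h = 7 > 0 → [1, 2]
midpoint 1.5: h = -4.375 < 0 → [1.5, 2]
midpoint 1.75: h = 0.3281 > 0 → [1.5, 1.75]
midpoint 1.625: h = -2.252 < 0 → [1.625, 1.75]
midpoint 1.6875: h = -1.0212 < 0 → [1.6875, 1.75]
midpoint 1.71875: h = -0.3617 < 0 → [1.71875, 1.75]

[1.71875, 1.75]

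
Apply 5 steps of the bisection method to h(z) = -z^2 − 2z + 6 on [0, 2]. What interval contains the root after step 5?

[1.625, 1.6875]

z = 1 gives h = 3, positive; keep [1, 2]
z = 1.5 gives h = 0.75, positive; keep [1.5, 2]
z = 1.75 gives h = -0.5625, negative; keep [1.5, 1.75]
z = 1.625 gives h = 0.1094, positive; keep [1.625, 1.75]
z = 1.6875 gives h = -0.2227, negative; keep [1.625, 1.6875]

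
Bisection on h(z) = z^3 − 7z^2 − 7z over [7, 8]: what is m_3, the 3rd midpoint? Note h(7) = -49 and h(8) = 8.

7.875

m = 7.5, h(m) = -24.375 (−); new bracket [7.5, 8]
m = 7.75, h(m) = -9.203125 (−); new bracket [7.75, 8]
m = 7.875, h(m) = -0.861328 (−); new bracket [7.875, 8]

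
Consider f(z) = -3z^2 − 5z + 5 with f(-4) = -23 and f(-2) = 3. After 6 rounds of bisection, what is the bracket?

m = -3, f(m) = -7 (−); new bracket [-3, -2]
m = -2.5, f(m) = -1.25 (−); new bracket [-2.5, -2]
m = -2.25, f(m) = 1.0625 (+); new bracket [-2.5, -2.25]
m = -2.375, f(m) = -0.0469 (−); new bracket [-2.375, -2.25]
m = -2.3125, f(m) = 0.5195 (+); new bracket [-2.375, -2.3125]
m = -2.34375, f(m) = 0.2393 (+); new bracket [-2.375, -2.34375]

[-2.375, -2.34375]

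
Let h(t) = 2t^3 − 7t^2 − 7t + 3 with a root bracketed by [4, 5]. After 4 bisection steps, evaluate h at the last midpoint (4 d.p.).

t = 4.5 gives h = 12, positive; keep [4, 4.5]
t = 4.25 gives h = 0.34375, positive; keep [4, 4.25]
t = 4.125 gives h = -4.605469, negative; keep [4.125, 4.25]
t = 4.1875 gives h = -2.2017, negative; keep [4.1875, 4.25]

-2.2017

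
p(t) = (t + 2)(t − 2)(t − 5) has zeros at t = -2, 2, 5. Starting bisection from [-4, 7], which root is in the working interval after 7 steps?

m = 1.5, p(m) = 6.125 (+); new bracket [-4, 1.5]
m = -1.25, p(m) = 15.234375 (+); new bracket [-4, -1.25]
m = -2.625, p(m) = -22.041016 (−); new bracket [-2.625, -1.25]
m = -1.9375, p(m) = 1.7073 (+); new bracket [-2.625, -1.9375]
m = -2.28125, p(m) = -8.7674 (−); new bracket [-2.28125, -1.9375]
m = -2.109375, p(m) = -3.1954 (−); new bracket [-2.109375, -1.9375]
m = -2.0234375, p(m) = -0.6623 (−); new bracket [-2.0234375, -1.9375]

-2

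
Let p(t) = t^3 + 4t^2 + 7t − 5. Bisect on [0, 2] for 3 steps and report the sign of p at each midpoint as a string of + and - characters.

+-+

midpoint 1: p = 7 > 0 → [0, 1]
midpoint 0.5: p = -0.375 < 0 → [0.5, 1]
midpoint 0.75: p = 2.921875 > 0 → [0.5, 0.75]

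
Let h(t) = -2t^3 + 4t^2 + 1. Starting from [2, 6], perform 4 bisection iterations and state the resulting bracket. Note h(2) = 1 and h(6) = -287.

midpoint 4: h = -63 < 0 → [2, 4]
midpoint 3: h = -17 < 0 → [2, 3]
midpoint 2.5: h = -5.25 < 0 → [2, 2.5]
midpoint 2.25: h = -1.5312 < 0 → [2, 2.25]

[2, 2.25]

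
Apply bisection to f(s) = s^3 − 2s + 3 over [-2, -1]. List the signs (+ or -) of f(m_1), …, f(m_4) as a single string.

+++-

midpoint -1.5: f = 2.625 > 0 → [-2, -1.5]
midpoint -1.75: f = 1.140625 > 0 → [-2, -1.75]
midpoint -1.875: f = 0.158203 > 0 → [-2, -1.875]
midpoint -1.9375: f = -0.3982 < 0 → [-1.9375, -1.875]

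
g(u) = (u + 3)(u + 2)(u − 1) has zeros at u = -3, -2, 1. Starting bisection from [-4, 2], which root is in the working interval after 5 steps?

1

u = -1 gives g = -4, negative; keep [-1, 2]
u = 0.5 gives g = -4.375, negative; keep [0.5, 2]
u = 1.25 gives g = 3.453125, positive; keep [0.5, 1.25]
u = 0.875 gives g = -1.3926, negative; keep [0.875, 1.25]
u = 1.0625 gives g = 0.7776, positive; keep [0.875, 1.0625]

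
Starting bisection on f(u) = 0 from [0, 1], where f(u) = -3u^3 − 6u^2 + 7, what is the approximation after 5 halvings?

u = 0.5 gives f = 5.125, positive; keep [0.5, 1]
u = 0.75 gives f = 2.359375, positive; keep [0.75, 1]
u = 0.875 gives f = 0.396484, positive; keep [0.875, 1]
u = 0.9375 gives f = -0.7454, negative; keep [0.875, 0.9375]
u = 0.90625 gives f = -0.1606, negative; keep [0.875, 0.90625]

0.90625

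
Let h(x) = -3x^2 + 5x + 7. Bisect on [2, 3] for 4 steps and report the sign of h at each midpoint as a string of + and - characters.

x = 2.5 gives h = 0.75, positive; keep [2.5, 3]
x = 2.75 gives h = -1.9375, negative; keep [2.5, 2.75]
x = 2.625 gives h = -0.546875, negative; keep [2.5, 2.625]
x = 2.5625 gives h = 0.1133, positive; keep [2.5625, 2.625]

+--+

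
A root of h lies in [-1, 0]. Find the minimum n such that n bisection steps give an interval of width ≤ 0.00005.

15

Width after n steps is 1/2^n. Need 2^n ≥ 1/0.00005 = 20000.
2^14 = 16384 < 20000 ≤ 2^15 = 32768, so n = 15.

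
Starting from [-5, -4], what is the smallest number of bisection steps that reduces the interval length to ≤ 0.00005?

15

Width after n steps is 1/2^n. Need 2^n ≥ 1/0.00005 = 20000.
2^14 = 16384 < 20000 ≤ 2^15 = 32768, so n = 15.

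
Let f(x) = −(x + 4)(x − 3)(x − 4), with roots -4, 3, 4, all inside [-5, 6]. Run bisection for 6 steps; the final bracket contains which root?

f(0.5) = -39.375 < 0, so the root lies in [-5, 0.5]
f(-2.25) = -57.421875 < 0, so the root lies in [-5, -2.25]
f(-3.625) = -18.943359 < 0, so the root lies in [-5, -3.625]
f(-4.3125) = 18.9954 > 0, so the root lies in [-4.3125, -3.625]
f(-3.96875) = -1.7354 < 0, so the root lies in [-4.3125, -3.96875]
f(-4.140625) = 8.1744 > 0, so the root lies in [-4.140625, -3.96875]

-4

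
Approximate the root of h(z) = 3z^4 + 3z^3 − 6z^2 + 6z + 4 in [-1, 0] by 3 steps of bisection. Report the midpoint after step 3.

-0.375

h(-0.5) = -0.6875 < 0, so the root lies in [-0.5, 0]
h(-0.25) = 2.089844 > 0, so the root lies in [-0.5, -0.25]
h(-0.375) = 0.807373 > 0, so the root lies in [-0.5, -0.375]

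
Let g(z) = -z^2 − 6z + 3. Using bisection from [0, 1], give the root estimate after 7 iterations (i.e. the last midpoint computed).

midpoint 0.5: g = -0.25 < 0 → [0, 0.5]
midpoint 0.25: g = 1.4375 > 0 → [0.25, 0.5]
midpoint 0.375: g = 0.609375 > 0 → [0.375, 0.5]
midpoint 0.4375: g = 0.1836 > 0 → [0.4375, 0.5]
midpoint 0.46875: g = -0.0322 < 0 → [0.4375, 0.46875]
midpoint 0.453125: g = 0.0759 > 0 → [0.453125, 0.46875]
midpoint 0.4609375: g = 0.0219 > 0 → [0.4609375, 0.46875]

0.4609375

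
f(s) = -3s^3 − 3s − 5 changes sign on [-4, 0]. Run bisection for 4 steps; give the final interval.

[-1, -0.75]

midpoint -2: f = 25 > 0 → [-2, 0]
midpoint -1: f = 1 > 0 → [-1, 0]
midpoint -0.5: f = -3.125 < 0 → [-1, -0.5]
midpoint -0.75: f = -1.4844 < 0 → [-1, -0.75]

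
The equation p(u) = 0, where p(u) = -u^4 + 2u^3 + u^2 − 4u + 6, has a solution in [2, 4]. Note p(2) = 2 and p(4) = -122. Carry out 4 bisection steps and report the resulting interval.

m = 3, p(m) = -24 (−); new bracket [2, 3]
m = 2.5, p(m) = -5.5625 (−); new bracket [2, 2.5]
m = 2.25, p(m) = -0.785156 (−); new bracket [2, 2.25]
m = 2.125, p(m) = 0.8162 (+); new bracket [2.125, 2.25]

[2.125, 2.25]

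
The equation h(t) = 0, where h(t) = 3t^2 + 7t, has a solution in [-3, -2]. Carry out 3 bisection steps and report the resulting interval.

[-2.375, -2.25]

t = -2.5 gives h = 1.25, positive; keep [-2.5, -2]
t = -2.25 gives h = -0.5625, negative; keep [-2.5, -2.25]
t = -2.375 gives h = 0.296875, positive; keep [-2.375, -2.25]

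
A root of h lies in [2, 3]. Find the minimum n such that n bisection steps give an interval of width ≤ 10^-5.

Width after n steps is 1/2^n. Need 2^n ≥ 1/10^-5 = 100000.
2^16 = 65536 < 100000 ≤ 2^17 = 131072, so n = 17.

17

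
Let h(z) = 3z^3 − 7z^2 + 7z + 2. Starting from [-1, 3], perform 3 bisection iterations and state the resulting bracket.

[-0.5, 0]

z = 1 gives h = 5, positive; keep [-1, 1]
z = 0 gives h = 2, positive; keep [-1, 0]
z = -0.5 gives h = -3.625, negative; keep [-0.5, 0]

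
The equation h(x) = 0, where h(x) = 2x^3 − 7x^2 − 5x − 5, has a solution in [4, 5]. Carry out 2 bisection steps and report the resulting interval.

[4, 4.25]

m = 4.5, h(m) = 13 (+); new bracket [4, 4.5]
m = 4.25, h(m) = 0.84375 (+); new bracket [4, 4.25]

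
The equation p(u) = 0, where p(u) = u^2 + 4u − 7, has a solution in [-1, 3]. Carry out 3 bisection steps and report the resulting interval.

[1, 1.5]

midpoint 1: p = -2 < 0 → [1, 3]
midpoint 2: p = 5 > 0 → [1, 2]
midpoint 1.5: p = 1.25 > 0 → [1, 1.5]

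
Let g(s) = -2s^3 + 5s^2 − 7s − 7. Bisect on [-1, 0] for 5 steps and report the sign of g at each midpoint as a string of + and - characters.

-+-++

m = -0.5, g(m) = -2 (−); new bracket [-1, -0.5]
m = -0.75, g(m) = 1.90625 (+); new bracket [-0.75, -0.5]
m = -0.625, g(m) = -0.183594 (−); new bracket [-0.75, -0.625]
m = -0.6875, g(m) = 0.8257 (+); new bracket [-0.6875, -0.625]
m = -0.65625, g(m) = 0.3123 (+); new bracket [-0.65625, -0.625]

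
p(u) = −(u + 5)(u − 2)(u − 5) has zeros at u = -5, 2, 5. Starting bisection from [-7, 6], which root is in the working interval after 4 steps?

-5

m = -0.5, p(m) = -61.875 (−); new bracket [-7, -0.5]
m = -3.75, p(m) = -62.890625 (−); new bracket [-7, -3.75]
m = -5.375, p(m) = 28.693359 (+); new bracket [-5.375, -3.75]
m = -4.5625, p(m) = -27.4548 (−); new bracket [-5.375, -4.5625]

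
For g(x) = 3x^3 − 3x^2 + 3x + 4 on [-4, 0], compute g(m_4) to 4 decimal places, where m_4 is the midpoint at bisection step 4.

midpoint -2: g = -38 < 0 → [-2, 0]
midpoint -1: g = -5 < 0 → [-1, 0]
midpoint -0.5: g = 1.375 > 0 → [-1, -0.5]
midpoint -0.75: g = -1.2031 < 0 → [-0.75, -0.5]

-1.2031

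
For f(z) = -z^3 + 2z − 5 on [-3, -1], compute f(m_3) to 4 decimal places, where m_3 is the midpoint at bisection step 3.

1.8906

f(-2) = -1 < 0, so the root lies in [-3, -2]
f(-2.5) = 5.625 > 0, so the root lies in [-2.5, -2]
f(-2.25) = 1.890625 > 0, so the root lies in [-2.25, -2]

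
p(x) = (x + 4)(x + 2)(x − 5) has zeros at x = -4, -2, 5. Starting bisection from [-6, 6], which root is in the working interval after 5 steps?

5

m = 0, p(m) = -40 (−); new bracket [0, 6]
m = 3, p(m) = -70 (−); new bracket [3, 6]
m = 4.5, p(m) = -27.625 (−); new bracket [4.5, 6]
m = 5.25, p(m) = 16.7656 (+); new bracket [4.5, 5.25]
m = 4.875, p(m) = -7.627 (−); new bracket [4.875, 5.25]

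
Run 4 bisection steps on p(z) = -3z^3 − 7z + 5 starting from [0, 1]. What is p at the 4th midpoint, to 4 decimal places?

0.5286

p(0.5) = 1.125 > 0, so the root lies in [0.5, 1]
p(0.75) = -1.515625 < 0, so the root lies in [0.5, 0.75]
p(0.625) = -0.107422 < 0, so the root lies in [0.5, 0.625]
p(0.5625) = 0.5286 > 0, so the root lies in [0.5625, 0.625]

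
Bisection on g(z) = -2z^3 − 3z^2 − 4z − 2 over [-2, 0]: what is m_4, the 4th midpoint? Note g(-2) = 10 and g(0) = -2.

-0.625

midpoint -1: g = 1 > 0 → [-1, 0]
midpoint -0.5: g = -0.5 < 0 → [-1, -0.5]
midpoint -0.75: g = 0.15625 > 0 → [-0.75, -0.5]
midpoint -0.625: g = -0.1836 < 0 → [-0.75, -0.625]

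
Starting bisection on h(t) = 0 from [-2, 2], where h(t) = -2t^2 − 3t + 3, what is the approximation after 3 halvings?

0.5

h(0) = 3 > 0, so the root lies in [0, 2]
h(1) = -2 < 0, so the root lies in [0, 1]
h(0.5) = 1 > 0, so the root lies in [0.5, 1]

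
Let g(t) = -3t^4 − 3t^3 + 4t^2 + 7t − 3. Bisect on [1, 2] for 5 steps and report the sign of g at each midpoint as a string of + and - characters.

--+-+

m = 1.5, g(m) = -8.8125 (−); new bracket [1, 1.5]
m = 1.25, g(m) = -1.183594 (−); new bracket [1, 1.25]
m = 1.125, g(m) = 0.860596 (+); new bracket [1.125, 1.25]
m = 1.1875, g(m) = -0.0362 (−); new bracket [1.125, 1.1875]
m = 1.15625, g(m) = 0.442 (+); new bracket [1.15625, 1.1875]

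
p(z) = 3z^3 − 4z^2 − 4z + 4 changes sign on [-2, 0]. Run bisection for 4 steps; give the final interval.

p(-1) = 1 > 0, so the root lies in [-2, -1]
p(-1.5) = -9.125 < 0, so the root lies in [-1.5, -1]
p(-1.25) = -3.109375 < 0, so the root lies in [-1.25, -1]
p(-1.125) = -0.834 < 0, so the root lies in [-1.125, -1]

[-1.125, -1]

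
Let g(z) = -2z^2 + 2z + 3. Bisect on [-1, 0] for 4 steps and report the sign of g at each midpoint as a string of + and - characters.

++-+

m = -0.5, g(m) = 1.5 (+); new bracket [-1, -0.5]
m = -0.75, g(m) = 0.375 (+); new bracket [-1, -0.75]
m = -0.875, g(m) = -0.28125 (−); new bracket [-0.875, -0.75]
m = -0.8125, g(m) = 0.0547 (+); new bracket [-0.875, -0.8125]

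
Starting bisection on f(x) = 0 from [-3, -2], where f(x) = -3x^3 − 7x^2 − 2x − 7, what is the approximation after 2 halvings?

f(-2.5) = 1.125 > 0, so the root lies in [-2.5, -2]
f(-2.25) = -3.765625 < 0, so the root lies in [-2.5, -2.25]

-2.25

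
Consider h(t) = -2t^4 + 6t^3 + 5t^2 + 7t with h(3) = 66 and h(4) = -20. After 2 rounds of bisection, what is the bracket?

t = 3.5 gives h = 42.875, positive; keep [3.5, 4]
t = 3.75 gives h = 17.460938, positive; keep [3.75, 4]

[3.75, 4]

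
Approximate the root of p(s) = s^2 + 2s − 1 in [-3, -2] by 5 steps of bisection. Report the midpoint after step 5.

-2.40625

midpoint -2.5: p = 0.25 > 0 → [-2.5, -2]
midpoint -2.25: p = -0.4375 < 0 → [-2.5, -2.25]
midpoint -2.375: p = -0.109375 < 0 → [-2.5, -2.375]
midpoint -2.4375: p = 0.0664 > 0 → [-2.4375, -2.375]
midpoint -2.40625: p = -0.0225 < 0 → [-2.4375, -2.40625]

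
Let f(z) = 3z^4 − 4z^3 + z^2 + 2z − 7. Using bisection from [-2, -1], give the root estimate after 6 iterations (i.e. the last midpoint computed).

m = -1.5, f(m) = 20.9375 (+); new bracket [-1.5, -1]
m = -1.25, f(m) = 7.199219 (+); new bracket [-1.25, -1]
m = -1.125, f(m) = 2.516357 (+); new bracket [-1.125, -1]
m = -1.0625, f(m) = 0.625 (+); new bracket [-1.0625, -1]
m = -1.03125, f(m) = -0.2192 (−); new bracket [-1.0625, -1.03125]
m = -1.046875, f(m) = 0.1948 (+); new bracket [-1.046875, -1.03125]

-1.046875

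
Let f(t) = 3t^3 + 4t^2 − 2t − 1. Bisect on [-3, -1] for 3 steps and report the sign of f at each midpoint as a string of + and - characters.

-+-

f(-2) = -5 < 0, so the root lies in [-2, -1]
f(-1.5) = 0.875 > 0, so the root lies in [-2, -1.5]
f(-1.75) = -1.328125 < 0, so the root lies in [-1.75, -1.5]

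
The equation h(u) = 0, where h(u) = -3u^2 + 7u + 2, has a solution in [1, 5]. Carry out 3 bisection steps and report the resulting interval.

midpoint 3: h = -4 < 0 → [1, 3]
midpoint 2: h = 4 > 0 → [2, 3]
midpoint 2.5: h = 0.75 > 0 → [2.5, 3]

[2.5, 3]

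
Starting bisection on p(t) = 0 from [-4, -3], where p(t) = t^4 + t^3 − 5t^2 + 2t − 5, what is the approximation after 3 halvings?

t = -3.5 gives p = 33.9375, positive; keep [-3.5, -3]
t = -3.25 gives p = 12.925781, positive; keep [-3.25, -3]
t = -3.125 gives p = 4.771729, positive; keep [-3.125, -3]

-3.125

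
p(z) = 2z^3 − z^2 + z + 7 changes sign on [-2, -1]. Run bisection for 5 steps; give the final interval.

[-1.28125, -1.25]

p(-1.5) = -3.5 < 0, so the root lies in [-1.5, -1]
p(-1.25) = 0.28125 > 0, so the root lies in [-1.5, -1.25]
p(-1.375) = -1.464844 < 0, so the root lies in [-1.375, -1.25]
p(-1.3125) = -0.5571 < 0, so the root lies in [-1.3125, -1.25]
p(-1.28125) = -0.1295 < 0, so the root lies in [-1.28125, -1.25]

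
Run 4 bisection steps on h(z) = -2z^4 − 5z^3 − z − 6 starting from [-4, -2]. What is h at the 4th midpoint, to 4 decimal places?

midpoint -3: h = -30 < 0 → [-3, -2]
midpoint -2.5: h = -3.5 < 0 → [-2.5, -2]
midpoint -2.25: h = 1.945312 > 0 → [-2.5, -2.25]
midpoint -2.375: h = -0.2759 < 0 → [-2.375, -2.25]

-0.2759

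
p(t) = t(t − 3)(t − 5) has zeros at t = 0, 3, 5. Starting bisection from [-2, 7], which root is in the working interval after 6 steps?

m = 2.5, p(m) = 3.125 (+); new bracket [-2, 2.5]
m = 0.25, p(m) = 3.265625 (+); new bracket [-2, 0.25]
m = -0.875, p(m) = -19.919922 (−); new bracket [-0.875, 0.25]
m = -0.3125, p(m) = -5.4993 (−); new bracket [-0.3125, 0.25]
m = -0.03125, p(m) = -0.4766 (−); new bracket [-0.03125, 0.25]
m = 0.109375, p(m) = 1.5462 (+); new bracket [-0.03125, 0.109375]

0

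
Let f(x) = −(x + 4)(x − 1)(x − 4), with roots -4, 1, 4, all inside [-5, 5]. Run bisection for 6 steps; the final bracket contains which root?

-4

m = 0, f(m) = -16 (−); new bracket [-5, 0]
m = -2.5, f(m) = -34.125 (−); new bracket [-5, -2.5]
m = -3.75, f(m) = -9.203125 (−); new bracket [-5, -3.75]
m = -4.375, f(m) = 16.8809 (+); new bracket [-4.375, -3.75]
m = -4.0625, f(m) = 2.551 (+); new bracket [-4.0625, -3.75]
m = -3.90625, f(m) = -3.6366 (−); new bracket [-4.0625, -3.90625]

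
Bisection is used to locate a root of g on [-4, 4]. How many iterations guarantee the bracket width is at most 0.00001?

Width after n steps is 8/2^n. Need 2^n ≥ 8/0.00001 = 800000.
2^19 = 524288 < 800000 ≤ 2^20 = 1048576, so n = 20.

20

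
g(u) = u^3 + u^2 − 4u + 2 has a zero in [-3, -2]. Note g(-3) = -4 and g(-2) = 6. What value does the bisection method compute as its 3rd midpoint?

u = -2.5 gives g = 2.625, positive; keep [-3, -2.5]
u = -2.75 gives g = -0.234375, negative; keep [-2.75, -2.5]
u = -2.625 gives g = 1.302734, positive; keep [-2.75, -2.625]

-2.625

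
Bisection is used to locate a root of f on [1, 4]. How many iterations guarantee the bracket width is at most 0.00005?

16

Width after n steps is 3/2^n. Need 2^n ≥ 3/0.00005 = 60000.
2^15 = 32768 < 60000 ≤ 2^16 = 65536, so n = 16.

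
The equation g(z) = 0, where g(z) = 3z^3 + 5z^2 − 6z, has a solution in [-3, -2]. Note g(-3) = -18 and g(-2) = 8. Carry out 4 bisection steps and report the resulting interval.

midpoint -2.5: g = -0.625 < 0 → [-2.5, -2]
midpoint -2.25: g = 4.640625 > 0 → [-2.5, -2.25]
midpoint -2.375: g = 2.263672 > 0 → [-2.5, -2.375]
midpoint -2.4375: g = 0.8855 > 0 → [-2.5, -2.4375]

[-2.5, -2.4375]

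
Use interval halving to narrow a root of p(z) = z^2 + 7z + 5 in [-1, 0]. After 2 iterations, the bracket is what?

z = -0.5 gives p = 1.75, positive; keep [-1, -0.5]
z = -0.75 gives p = 0.3125, positive; keep [-1, -0.75]

[-1, -0.75]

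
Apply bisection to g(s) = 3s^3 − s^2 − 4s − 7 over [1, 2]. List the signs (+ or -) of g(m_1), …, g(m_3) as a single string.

--+

midpoint 1.5: g = -5.125 < 0 → [1.5, 2]
midpoint 1.75: g = -0.984375 < 0 → [1.75, 2]
midpoint 1.875: g = 1.759766 > 0 → [1.75, 1.875]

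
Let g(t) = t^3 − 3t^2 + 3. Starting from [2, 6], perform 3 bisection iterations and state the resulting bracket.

[2.5, 3]

t = 4 gives g = 19, positive; keep [2, 4]
t = 3 gives g = 3, positive; keep [2, 3]
t = 2.5 gives g = -0.125, negative; keep [2.5, 3]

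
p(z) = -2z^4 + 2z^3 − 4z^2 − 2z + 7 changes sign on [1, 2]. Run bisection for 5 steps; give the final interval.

m = 1.5, p(m) = -8.375 (−); new bracket [1, 1.5]
m = 1.25, p(m) = -2.726562 (−); new bracket [1, 1.25]
m = 1.125, p(m) = -0.668457 (−); new bracket [1, 1.125]
m = 1.0625, p(m) = 0.2094 (+); new bracket [1.0625, 1.125]
m = 1.09375, p(m) = -0.218 (−); new bracket [1.0625, 1.09375]

[1.0625, 1.09375]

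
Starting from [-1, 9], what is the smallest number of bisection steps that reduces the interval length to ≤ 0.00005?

18

Width after n steps is 10/2^n. Need 2^n ≥ 10/0.00005 = 200000.
2^17 = 131072 < 200000 ≤ 2^18 = 262144, so n = 18.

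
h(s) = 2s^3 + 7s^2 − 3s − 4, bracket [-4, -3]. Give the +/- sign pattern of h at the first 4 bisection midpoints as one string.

++--

midpoint -3.5: h = 6.5 > 0 → [-4, -3.5]
midpoint -3.75: h = 0.21875 > 0 → [-4, -3.75]
midpoint -3.875: h = -3.636719 < 0 → [-3.875, -3.75]
midpoint -3.8125: h = -1.647 < 0 → [-3.8125, -3.75]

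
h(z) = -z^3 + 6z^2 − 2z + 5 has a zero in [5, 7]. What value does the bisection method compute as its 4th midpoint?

m = 6, h(m) = -7 (−); new bracket [5, 6]
m = 5.5, h(m) = 9.125 (+); new bracket [5.5, 6]
m = 5.75, h(m) = 1.765625 (+); new bracket [5.75, 6]
m = 5.875, h(m) = -2.4355 (−); new bracket [5.75, 5.875]

5.875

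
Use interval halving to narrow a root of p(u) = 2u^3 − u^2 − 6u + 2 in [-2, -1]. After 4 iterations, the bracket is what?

[-1.6875, -1.625]

midpoint -1.5: p = 2 > 0 → [-2, -1.5]
midpoint -1.75: p = -1.28125 < 0 → [-1.75, -1.5]
midpoint -1.625: p = 0.527344 > 0 → [-1.75, -1.625]
midpoint -1.6875: p = -0.3335 < 0 → [-1.6875, -1.625]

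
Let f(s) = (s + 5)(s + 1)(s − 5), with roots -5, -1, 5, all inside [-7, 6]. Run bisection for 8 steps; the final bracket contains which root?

5

s = -0.5 gives f = -12.375, negative; keep [-0.5, 6]
s = 2.75 gives f = -65.390625, negative; keep [2.75, 6]
s = 4.375 gives f = -31.494141, negative; keep [4.375, 6]
s = 5.1875 gives f = 11.8191, positive; keep [4.375, 5.1875]
s = 4.78125 gives f = -12.3698, negative; keep [4.78125, 5.1875]
s = 4.984375 gives f = -0.9336, negative; keep [4.984375, 5.1875]
s = 5.0859375 gives f = 5.275, positive; keep [4.984375, 5.0859375]
s = 5.03515625 gives f = 2.1292, positive; keep [4.984375, 5.03515625]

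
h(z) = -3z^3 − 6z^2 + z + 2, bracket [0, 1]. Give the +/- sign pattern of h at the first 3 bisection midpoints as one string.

h(0.5) = 0.625 > 0, so the root lies in [0.5, 1]
h(0.75) = -1.890625 < 0, so the root lies in [0.5, 0.75]
h(0.625) = -0.451172 < 0, so the root lies in [0.5, 0.625]

+--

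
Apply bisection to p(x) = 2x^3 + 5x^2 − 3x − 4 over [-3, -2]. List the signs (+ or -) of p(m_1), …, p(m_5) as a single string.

++---

x = -2.5 gives p = 3.5, positive; keep [-3, -2.5]
x = -2.75 gives p = 0.46875, positive; keep [-3, -2.75]
x = -2.875 gives p = -1.574219, negative; keep [-2.875, -2.75]
x = -2.8125 gives p = -0.5063, negative; keep [-2.8125, -2.75]
x = -2.78125 gives p = -0.0074, negative; keep [-2.78125, -2.75]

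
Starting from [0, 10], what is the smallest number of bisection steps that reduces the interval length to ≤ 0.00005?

18

Width after n steps is 10/2^n. Need 2^n ≥ 10/0.00005 = 200000.
2^17 = 131072 < 200000 ≤ 2^18 = 262144, so n = 18.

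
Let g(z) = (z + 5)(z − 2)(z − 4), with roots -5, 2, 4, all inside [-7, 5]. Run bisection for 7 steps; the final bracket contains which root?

-5

m = -1, g(m) = 60 (+); new bracket [-7, -1]
m = -4, g(m) = 48 (+); new bracket [-7, -4]
m = -5.5, g(m) = -35.625 (−); new bracket [-5.5, -4]
m = -4.75, g(m) = 14.7656 (+); new bracket [-5.5, -4.75]
m = -5.125, g(m) = -8.127 (−); new bracket [-5.125, -4.75]
m = -4.9375, g(m) = 3.8752 (+); new bracket [-5.125, -4.9375]
m = -5.03125, g(m) = -1.9844 (−); new bracket [-5.03125, -4.9375]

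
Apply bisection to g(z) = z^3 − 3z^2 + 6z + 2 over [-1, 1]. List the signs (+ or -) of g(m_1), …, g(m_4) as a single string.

m = 0, g(m) = 2 (+); new bracket [-1, 0]
m = -0.5, g(m) = -1.875 (−); new bracket [-0.5, 0]
m = -0.25, g(m) = 0.296875 (+); new bracket [-0.5, -0.25]
m = -0.375, g(m) = -0.7246 (−); new bracket [-0.375, -0.25]

+-+-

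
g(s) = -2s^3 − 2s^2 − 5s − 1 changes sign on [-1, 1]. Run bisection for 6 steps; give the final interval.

g(0) = -1 < 0, so the root lies in [-1, 0]
g(-0.5) = 1.25 > 0, so the root lies in [-0.5, 0]
g(-0.25) = 0.15625 > 0, so the root lies in [-0.25, 0]
g(-0.125) = -0.4023 < 0, so the root lies in [-0.25, -0.125]
g(-0.1875) = -0.1196 < 0, so the root lies in [-0.25, -0.1875]
g(-0.21875) = 0.019 > 0, so the root lies in [-0.21875, -0.1875]

[-0.21875, -0.1875]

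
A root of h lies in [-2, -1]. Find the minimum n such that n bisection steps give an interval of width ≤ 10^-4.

14

Width after n steps is 1/2^n. Need 2^n ≥ 1/10^-4 = 10000.
2^13 = 8192 < 10000 ≤ 2^14 = 16384, so n = 14.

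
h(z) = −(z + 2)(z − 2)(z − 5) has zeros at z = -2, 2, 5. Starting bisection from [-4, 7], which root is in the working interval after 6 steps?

-2

m = 1.5, h(m) = -6.125 (−); new bracket [-4, 1.5]
m = -1.25, h(m) = -15.234375 (−); new bracket [-4, -1.25]
m = -2.625, h(m) = 22.041016 (+); new bracket [-2.625, -1.25]
m = -1.9375, h(m) = -1.7073 (−); new bracket [-2.625, -1.9375]
m = -2.28125, h(m) = 8.7674 (+); new bracket [-2.28125, -1.9375]
m = -2.109375, h(m) = 3.1954 (+); new bracket [-2.109375, -1.9375]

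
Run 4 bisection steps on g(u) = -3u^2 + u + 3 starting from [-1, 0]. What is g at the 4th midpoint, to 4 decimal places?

0.2070

midpoint -0.5: g = 1.75 > 0 → [-1, -0.5]
midpoint -0.75: g = 0.5625 > 0 → [-1, -0.75]
midpoint -0.875: g = -0.171875 < 0 → [-0.875, -0.75]
midpoint -0.8125: g = 0.207 > 0 → [-0.875, -0.8125]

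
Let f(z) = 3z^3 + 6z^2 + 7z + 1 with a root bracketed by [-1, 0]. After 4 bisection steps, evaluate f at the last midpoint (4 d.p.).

m = -0.5, f(m) = -1.375 (−); new bracket [-0.5, 0]
m = -0.25, f(m) = -0.421875 (−); new bracket [-0.25, 0]
m = -0.125, f(m) = 0.212891 (+); new bracket [-0.25, -0.125]
m = -0.1875, f(m) = -0.1213 (−); new bracket [-0.1875, -0.125]

-0.1213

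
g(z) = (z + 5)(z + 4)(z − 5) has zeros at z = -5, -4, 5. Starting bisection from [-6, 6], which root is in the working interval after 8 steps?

z = 0 gives g = -100, negative; keep [0, 6]
z = 3 gives g = -112, negative; keep [3, 6]
z = 4.5 gives g = -40.375, negative; keep [4.5, 6]
z = 5.25 gives g = 23.7031, positive; keep [4.5, 5.25]
z = 4.875 gives g = -10.9551, negative; keep [4.875, 5.25]
z = 5.0625 gives g = 5.6995, positive; keep [4.875, 5.0625]
z = 4.96875 gives g = -2.794, negative; keep [4.96875, 5.0625]
z = 5.015625 gives g = 1.4109, positive; keep [4.96875, 5.015625]

5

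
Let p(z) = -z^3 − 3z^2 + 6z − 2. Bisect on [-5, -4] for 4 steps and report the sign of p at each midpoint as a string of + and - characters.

z = -4.5 gives p = 1.375, positive; keep [-4.5, -4]
z = -4.25 gives p = -4.921875, negative; keep [-4.5, -4.25]
z = -4.375 gives p = -1.931641, negative; keep [-4.5, -4.375]
z = -4.4375 gives p = -0.3186, negative; keep [-4.5, -4.4375]

+---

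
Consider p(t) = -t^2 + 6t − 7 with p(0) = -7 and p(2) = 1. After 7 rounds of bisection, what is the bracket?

m = 1, p(m) = -2 (−); new bracket [1, 2]
m = 1.5, p(m) = -0.25 (−); new bracket [1.5, 2]
m = 1.75, p(m) = 0.4375 (+); new bracket [1.5, 1.75]
m = 1.625, p(m) = 0.1094 (+); new bracket [1.5, 1.625]
m = 1.5625, p(m) = -0.0664 (−); new bracket [1.5625, 1.625]
m = 1.59375, p(m) = 0.0225 (+); new bracket [1.5625, 1.59375]
m = 1.578125, p(m) = -0.0217 (−); new bracket [1.578125, 1.59375]

[1.578125, 1.59375]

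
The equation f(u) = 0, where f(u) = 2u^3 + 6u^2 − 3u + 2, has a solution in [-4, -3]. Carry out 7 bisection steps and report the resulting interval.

[-3.515625, -3.5078125]

f(-3.5) = 0.25 > 0, so the root lies in [-4, -3.5]
f(-3.75) = -7.84375 < 0, so the root lies in [-3.75, -3.5]
f(-3.625) = -3.550781 < 0, so the root lies in [-3.625, -3.5]
f(-3.5625) = -1.5903 < 0, so the root lies in [-3.5625, -3.5]
f(-3.53125) = -0.6553 < 0, so the root lies in [-3.53125, -3.5]
f(-3.515625) = -0.199 < 0, so the root lies in [-3.515625, -3.5]
f(-3.5078125) = 0.0264 > 0, so the root lies in [-3.515625, -3.5078125]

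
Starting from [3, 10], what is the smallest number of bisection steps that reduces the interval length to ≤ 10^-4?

Width after n steps is 7/2^n. Need 2^n ≥ 7/10^-4 = 70000.
2^16 = 65536 < 70000 ≤ 2^17 = 131072, so n = 17.

17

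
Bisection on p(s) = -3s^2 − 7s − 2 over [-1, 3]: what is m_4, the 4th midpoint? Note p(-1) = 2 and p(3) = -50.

midpoint 1: p = -12 < 0 → [-1, 1]
midpoint 0: p = -2 < 0 → [-1, 0]
midpoint -0.5: p = 0.75 > 0 → [-0.5, 0]
midpoint -0.25: p = -0.4375 < 0 → [-0.5, -0.25]

-0.25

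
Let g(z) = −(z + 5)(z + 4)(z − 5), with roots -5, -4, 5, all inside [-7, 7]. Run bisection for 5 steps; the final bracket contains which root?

5

m = 0, g(m) = 100 (+); new bracket [0, 7]
m = 3.5, g(m) = 95.625 (+); new bracket [3.5, 7]
m = 5.25, g(m) = -23.703125 (−); new bracket [3.5, 5.25]
m = 4.375, g(m) = 49.0723 (+); new bracket [4.375, 5.25]
m = 4.8125, g(m) = 16.2136 (+); new bracket [4.8125, 5.25]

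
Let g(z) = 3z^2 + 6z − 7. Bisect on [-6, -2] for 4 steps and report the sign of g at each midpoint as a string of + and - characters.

z = -4 gives g = 17, positive; keep [-4, -2]
z = -3 gives g = 2, positive; keep [-3, -2]
z = -2.5 gives g = -3.25, negative; keep [-3, -2.5]
z = -2.75 gives g = -0.8125, negative; keep [-3, -2.75]

++--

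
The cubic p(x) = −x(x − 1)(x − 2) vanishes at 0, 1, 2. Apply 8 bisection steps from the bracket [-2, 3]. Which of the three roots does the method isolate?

0

midpoint 0.5: p = -0.375 < 0 → [-2, 0.5]
midpoint -0.75: p = 3.609375 > 0 → [-0.75, 0.5]
midpoint -0.125: p = 0.298828 > 0 → [-0.125, 0.5]
midpoint 0.1875: p = -0.2761 < 0 → [-0.125, 0.1875]
midpoint 0.03125: p = -0.0596 < 0 → [-0.125, 0.03125]
midpoint -0.046875: p = 0.1004 > 0 → [-0.046875, 0.03125]
midpoint -0.0078125: p = 0.0158 > 0 → [-0.0078125, 0.03125]
midpoint 0.01171875: p = -0.023 < 0 → [-0.0078125, 0.01171875]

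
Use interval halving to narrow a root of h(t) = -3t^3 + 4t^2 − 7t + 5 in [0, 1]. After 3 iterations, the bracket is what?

[0.75, 0.875]

h(0.5) = 2.125 > 0, so the root lies in [0.5, 1]
h(0.75) = 0.734375 > 0, so the root lies in [0.75, 1]
h(0.875) = -0.072266 < 0, so the root lies in [0.75, 0.875]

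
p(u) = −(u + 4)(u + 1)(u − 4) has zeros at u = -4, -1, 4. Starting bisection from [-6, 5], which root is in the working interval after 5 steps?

p(-0.5) = 7.875 > 0, so the root lies in [-0.5, 5]
p(2.25) = 35.546875 > 0, so the root lies in [2.25, 5]
p(3.625) = 13.224609 > 0, so the root lies in [3.625, 5]
p(4.3125) = -13.8 < 0, so the root lies in [3.625, 4.3125]
p(3.96875) = 1.2373 > 0, so the root lies in [3.96875, 4.3125]

4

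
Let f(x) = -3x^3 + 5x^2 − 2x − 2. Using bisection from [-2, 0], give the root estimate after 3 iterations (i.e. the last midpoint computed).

m = -1, f(m) = 8 (+); new bracket [-1, 0]
m = -0.5, f(m) = 0.625 (+); new bracket [-0.5, 0]
m = -0.25, f(m) = -1.140625 (−); new bracket [-0.5, -0.25]

-0.25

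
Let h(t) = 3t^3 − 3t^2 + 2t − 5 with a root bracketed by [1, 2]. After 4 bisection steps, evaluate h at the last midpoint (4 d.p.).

0.5872

h(1.5) = 1.375 > 0, so the root lies in [1, 1.5]
h(1.25) = -1.328125 < 0, so the root lies in [1.25, 1.5]
h(1.375) = -0.123047 < 0, so the root lies in [1.375, 1.5]
h(1.4375) = 0.5872 > 0, so the root lies in [1.375, 1.4375]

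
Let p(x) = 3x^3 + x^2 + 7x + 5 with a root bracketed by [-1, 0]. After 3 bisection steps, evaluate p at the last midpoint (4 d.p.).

x = -0.5 gives p = 1.375, positive; keep [-1, -0.5]
x = -0.75 gives p = -0.953125, negative; keep [-0.75, -0.5]
x = -0.625 gives p = 0.283203, positive; keep [-0.75, -0.625]

0.2832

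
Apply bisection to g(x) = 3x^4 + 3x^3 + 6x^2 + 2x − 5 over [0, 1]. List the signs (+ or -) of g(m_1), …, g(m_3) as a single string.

-+-

g(0.5) = -1.9375 < 0, so the root lies in [0.5, 1]
g(0.75) = 2.089844 > 0, so the root lies in [0.5, 0.75]
g(0.625) = -0.216064 < 0, so the root lies in [0.625, 0.75]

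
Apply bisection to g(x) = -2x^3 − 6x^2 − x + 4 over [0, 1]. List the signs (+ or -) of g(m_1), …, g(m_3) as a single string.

midpoint 0.5: g = 1.75 > 0 → [0.5, 1]
midpoint 0.75: g = -0.96875 < 0 → [0.5, 0.75]
midpoint 0.625: g = 0.542969 > 0 → [0.625, 0.75]

+-+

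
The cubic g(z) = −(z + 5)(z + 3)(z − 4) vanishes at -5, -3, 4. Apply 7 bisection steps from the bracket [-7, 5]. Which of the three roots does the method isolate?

midpoint -1: g = 40 > 0 → [-1, 5]
midpoint 2: g = 70 > 0 → [2, 5]
midpoint 3.5: g = 27.625 > 0 → [3.5, 5]
midpoint 4.25: g = -16.7656 < 0 → [3.5, 4.25]
midpoint 3.875: g = 7.627 > 0 → [3.875, 4.25]
midpoint 4.0625: g = -4.0002 < 0 → [3.875, 4.0625]
midpoint 3.96875: g = 1.9532 > 0 → [3.96875, 4.0625]

4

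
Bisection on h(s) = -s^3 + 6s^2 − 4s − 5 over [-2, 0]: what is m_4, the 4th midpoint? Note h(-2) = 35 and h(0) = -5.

-0.625

midpoint -1: h = 6 > 0 → [-1, 0]
midpoint -0.5: h = -1.375 < 0 → [-1, -0.5]
midpoint -0.75: h = 1.796875 > 0 → [-0.75, -0.5]
midpoint -0.625: h = 0.0879 > 0 → [-0.625, -0.5]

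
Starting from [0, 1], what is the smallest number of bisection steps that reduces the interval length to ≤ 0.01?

7

Width after n steps is 1/2^n. Need 2^n ≥ 1/0.01 = 100.
2^6 = 64 < 100 ≤ 2^7 = 128, so n = 7.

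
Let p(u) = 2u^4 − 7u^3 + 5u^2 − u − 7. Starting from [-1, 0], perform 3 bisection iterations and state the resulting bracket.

[-0.75, -0.625]

m = -0.5, p(m) = -4.25 (−); new bracket [-1, -0.5]
m = -0.75, p(m) = 0.148438 (+); new bracket [-0.75, -0.5]
m = -0.625, p(m) = -2.407715 (−); new bracket [-0.75, -0.625]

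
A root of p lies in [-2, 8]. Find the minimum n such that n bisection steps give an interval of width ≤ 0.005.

Width after n steps is 10/2^n. Need 2^n ≥ 10/0.005 = 2000.
2^10 = 1024 < 2000 ≤ 2^11 = 2048, so n = 11.

11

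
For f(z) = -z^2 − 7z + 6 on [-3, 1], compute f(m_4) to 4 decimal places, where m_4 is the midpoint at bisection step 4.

0.1875

m = -1, f(m) = 12 (+); new bracket [-1, 1]
m = 0, f(m) = 6 (+); new bracket [0, 1]
m = 0.5, f(m) = 2.25 (+); new bracket [0.5, 1]
m = 0.75, f(m) = 0.1875 (+); new bracket [0.75, 1]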